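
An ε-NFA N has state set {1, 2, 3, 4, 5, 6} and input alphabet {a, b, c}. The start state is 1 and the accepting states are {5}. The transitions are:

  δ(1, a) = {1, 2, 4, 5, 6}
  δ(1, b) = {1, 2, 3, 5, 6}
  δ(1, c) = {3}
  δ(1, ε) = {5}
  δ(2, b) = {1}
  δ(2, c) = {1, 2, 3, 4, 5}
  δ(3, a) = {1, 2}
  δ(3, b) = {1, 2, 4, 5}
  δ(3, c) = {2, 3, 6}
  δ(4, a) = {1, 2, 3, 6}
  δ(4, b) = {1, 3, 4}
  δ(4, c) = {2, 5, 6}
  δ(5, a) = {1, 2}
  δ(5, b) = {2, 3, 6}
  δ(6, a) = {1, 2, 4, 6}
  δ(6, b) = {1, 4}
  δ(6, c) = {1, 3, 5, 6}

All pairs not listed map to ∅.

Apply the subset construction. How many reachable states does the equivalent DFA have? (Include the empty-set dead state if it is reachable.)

Start state of the DFA: {1, 5} (ε-closure of the NFA start).
{1, 5} --a--> {1, 2, 4, 5, 6}  [new]
{1, 5} --b--> {1, 2, 3, 5, 6}  [new]
{1, 5} --c--> {3}  [new]
{1, 2, 4, 5, 6} --a--> {1, 2, 3, 4, 5, 6}  [new]
{1, 2, 4, 5, 6} --b--> {1, 2, 3, 4, 5, 6}  [seen]
{1, 2, 4, 5, 6} --c--> {1, 2, 3, 4, 5, 6}  [seen]
{1, 2, 3, 5, 6} --a--> {1, 2, 4, 5, 6}  [seen]
{1, 2, 3, 5, 6} --b--> {1, 2, 3, 4, 5, 6}  [seen]
{1, 2, 3, 5, 6} --c--> {1, 2, 3, 4, 5, 6}  [seen]
{3} --a--> {1, 2, 5}  [new]
{3} --b--> {1, 2, 4, 5}  [new]
{3} --c--> {2, 3, 6}  [new]
{1, 2, 3, 4, 5, 6} --a--> {1, 2, 3, 4, 5, 6}  [seen]
{1, 2, 3, 4, 5, 6} --b--> {1, 2, 3, 4, 5, 6}  [seen]
{1, 2, 3, 4, 5, 6} --c--> {1, 2, 3, 4, 5, 6}  [seen]
{1, 2, 5} --a--> {1, 2, 4, 5, 6}  [seen]
{1, 2, 5} --b--> {1, 2, 3, 5, 6}  [seen]
{1, 2, 5} --c--> {1, 2, 3, 4, 5}  [new]
{1, 2, 4, 5} --a--> {1, 2, 3, 4, 5, 6}  [seen]
{1, 2, 4, 5} --b--> {1, 2, 3, 4, 5, 6}  [seen]
{1, 2, 4, 5} --c--> {1, 2, 3, 4, 5, 6}  [seen]
{2, 3, 6} --a--> {1, 2, 4, 5, 6}  [seen]
{2, 3, 6} --b--> {1, 2, 4, 5}  [seen]
{2, 3, 6} --c--> {1, 2, 3, 4, 5, 6}  [seen]
{1, 2, 3, 4, 5} --a--> {1, 2, 3, 4, 5, 6}  [seen]
{1, 2, 3, 4, 5} --b--> {1, 2, 3, 4, 5, 6}  [seen]
{1, 2, 3, 4, 5} --c--> {1, 2, 3, 4, 5, 6}  [seen]
Reachable DFA states: {1, 5}, {1, 2, 4, 5, 6}, {1, 2, 3, 5, 6}, {3}, {1, 2, 3, 4, 5, 6}, {1, 2, 5}, {1, 2, 4, 5}, {2, 3, 6}, {1, 2, 3, 4, 5}.

9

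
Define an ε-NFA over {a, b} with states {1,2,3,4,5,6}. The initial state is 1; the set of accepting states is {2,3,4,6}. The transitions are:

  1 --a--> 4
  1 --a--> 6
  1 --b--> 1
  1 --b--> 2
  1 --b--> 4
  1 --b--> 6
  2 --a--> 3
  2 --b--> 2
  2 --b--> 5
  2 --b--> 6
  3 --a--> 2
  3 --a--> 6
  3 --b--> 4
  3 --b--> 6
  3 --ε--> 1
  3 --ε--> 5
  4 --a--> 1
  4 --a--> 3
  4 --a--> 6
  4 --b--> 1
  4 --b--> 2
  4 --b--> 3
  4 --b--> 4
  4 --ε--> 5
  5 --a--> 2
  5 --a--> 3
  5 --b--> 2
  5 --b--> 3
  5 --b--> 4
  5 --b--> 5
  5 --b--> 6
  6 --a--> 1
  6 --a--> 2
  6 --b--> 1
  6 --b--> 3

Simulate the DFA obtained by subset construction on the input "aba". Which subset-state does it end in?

{1,2,3,4,5,6}

Start: {1}.
δ(1,a) = {4,6}.
Union: {4,6}.
ε-closure gives {4,5,6}.
After a: {4,5,6}.
δ(4,b) = {1,2,3,4}; δ(5,b) = {2,3,4,5,6}; δ(6,b) = {1,3}.
Union: {1,2,3,4,5,6}.
After b: {1,2,3,4,5,6}.
δ(1,a) = {4,6}; δ(2,a) = {3}; δ(3,a) = {2,6}; δ(4,a) = {1,3,6}; δ(5,a) = {2,3}; δ(6,a) = {1,2}.
Union: {1,2,3,4,6}.
ε-closure gives {1,2,3,4,5,6}.
After a: {1,2,3,4,5,6}.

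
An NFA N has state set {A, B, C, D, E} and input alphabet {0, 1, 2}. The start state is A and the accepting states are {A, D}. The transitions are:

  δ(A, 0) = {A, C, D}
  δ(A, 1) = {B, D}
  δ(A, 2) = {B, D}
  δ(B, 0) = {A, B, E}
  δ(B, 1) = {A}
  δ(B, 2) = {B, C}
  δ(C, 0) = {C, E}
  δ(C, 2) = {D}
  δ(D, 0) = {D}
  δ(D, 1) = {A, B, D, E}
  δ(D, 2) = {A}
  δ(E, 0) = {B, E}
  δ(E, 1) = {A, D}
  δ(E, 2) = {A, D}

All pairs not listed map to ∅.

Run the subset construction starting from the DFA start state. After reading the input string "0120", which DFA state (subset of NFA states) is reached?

{A, B, C, D, E}

Start: {A}.
δ(A,0) = {A, C, D}.
Union: {A, C, D}.
After 0: {A, C, D}.
δ(A,1) = {B, D}; δ(C,1) = ∅; δ(D,1) = {A, B, D, E}.
Union: {A, B, D, E}.
After 1: {A, B, D, E}.
δ(A,2) = {B, D}; δ(B,2) = {B, C}; δ(D,2) = {A}; δ(E,2) = {A, D}.
Union: {A, B, C, D}.
After 2: {A, B, C, D}.
δ(A,0) = {A, C, D}; δ(B,0) = {A, B, E}; δ(C,0) = {C, E}; δ(D,0) = {D}.
Union: {A, B, C, D, E}.
After 0: {A, B, C, D, E}.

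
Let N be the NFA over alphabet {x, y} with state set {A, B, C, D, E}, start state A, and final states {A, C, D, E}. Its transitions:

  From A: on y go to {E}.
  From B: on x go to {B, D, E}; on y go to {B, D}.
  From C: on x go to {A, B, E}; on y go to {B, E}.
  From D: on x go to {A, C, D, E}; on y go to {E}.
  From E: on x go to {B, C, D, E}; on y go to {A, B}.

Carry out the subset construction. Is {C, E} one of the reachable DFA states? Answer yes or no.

no

Start state of the DFA: {A}.
{A} --x--> ∅  [new]
{A} --y--> {E}  [new]
∅ --x--> ∅  [seen]
∅ --y--> ∅  [seen]
{E} --x--> {B, C, D, E}  [new]
{E} --y--> {A, B}  [new]
{B, C, D, E} --x--> {A, B, C, D, E}  [new]
{B, C, D, E} --y--> {A, B, D, E}  [new]
{A, B} --x--> {B, D, E}  [new]
{A, B} --y--> {B, D, E}  [seen]
{A, B, C, D, E} --x--> {A, B, C, D, E}  [seen]
{A, B, C, D, E} --y--> {A, B, D, E}  [seen]
{A, B, D, E} --x--> {A, B, C, D, E}  [seen]
{A, B, D, E} --y--> {A, B, D, E}  [seen]
{B, D, E} --x--> {A, B, C, D, E}  [seen]
{B, D, E} --y--> {A, B, D, E}  [seen]
Reachable DFA states: {A}, ∅, {E}, {B, C, D, E}, {A, B}, {A, B, C, D, E}, {A, B, D, E}, {B, D, E}.
{C, E} is not among them.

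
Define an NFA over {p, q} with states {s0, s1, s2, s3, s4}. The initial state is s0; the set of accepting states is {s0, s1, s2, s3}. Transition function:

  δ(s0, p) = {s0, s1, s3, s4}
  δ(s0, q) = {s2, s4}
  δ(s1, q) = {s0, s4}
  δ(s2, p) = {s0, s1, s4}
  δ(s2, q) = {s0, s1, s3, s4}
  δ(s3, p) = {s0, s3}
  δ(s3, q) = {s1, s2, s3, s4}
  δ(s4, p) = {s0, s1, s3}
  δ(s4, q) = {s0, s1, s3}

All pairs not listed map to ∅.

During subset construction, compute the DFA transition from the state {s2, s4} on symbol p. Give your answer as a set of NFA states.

δ(s2,p) = {s0, s1, s4}; δ(s4,p) = {s0, s1, s3}.
Union: {s0, s1, s3, s4}.

{s0, s1, s3, s4}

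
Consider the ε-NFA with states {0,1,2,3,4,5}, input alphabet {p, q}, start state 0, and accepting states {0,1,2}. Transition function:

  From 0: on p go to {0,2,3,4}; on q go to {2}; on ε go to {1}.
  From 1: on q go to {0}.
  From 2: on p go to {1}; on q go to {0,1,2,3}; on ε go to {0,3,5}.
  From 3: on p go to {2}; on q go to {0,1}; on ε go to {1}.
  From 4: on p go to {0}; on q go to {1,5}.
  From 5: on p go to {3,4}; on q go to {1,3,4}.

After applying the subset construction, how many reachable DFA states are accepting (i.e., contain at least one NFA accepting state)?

Start state of the DFA: {0,1} (ε-closure of the NFA start).
{0,1} --p--> {0,1,2,3,4,5}  [new]
{0,1} --q--> {0,1,2,3,5}  [new]
{0,1,2,3,4,5} --p--> {0,1,2,3,4,5}  [seen]
{0,1,2,3,4,5} --q--> {0,1,2,3,4,5}  [seen]
{0,1,2,3,5} --p--> {0,1,2,3,4,5}  [seen]
{0,1,2,3,5} --q--> {0,1,2,3,4,5}  [seen]
Reachable DFA states: {0,1}, {0,1,2,3,4,5}, {0,1,2,3,5}.
Accepting DFA states (contain an NFA accepting state): {0,1}, {0,1,2,3,4,5}, {0,1,2,3,5}.

3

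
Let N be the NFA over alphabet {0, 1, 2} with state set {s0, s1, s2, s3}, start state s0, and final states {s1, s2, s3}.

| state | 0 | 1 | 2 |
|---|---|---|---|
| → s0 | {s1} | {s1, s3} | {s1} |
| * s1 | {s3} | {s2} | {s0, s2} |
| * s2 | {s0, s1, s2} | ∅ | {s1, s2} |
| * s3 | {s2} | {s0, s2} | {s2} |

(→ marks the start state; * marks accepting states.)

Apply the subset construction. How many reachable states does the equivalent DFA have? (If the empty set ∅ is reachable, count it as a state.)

12

Start state of the DFA: {s0}.
{s0} --0--> {s1}  [new]
{s0} --1--> {s1, s3}  [new]
{s0} --2--> {s1}  [seen]
{s1} --0--> {s3}  [new]
{s1} --1--> {s2}  [new]
{s1} --2--> {s0, s2}  [new]
{s1, s3} --0--> {s2, s3}  [new]
{s1, s3} --1--> {s0, s2}  [seen]
{s1, s3} --2--> {s0, s2}  [seen]
{s3} --0--> {s2}  [seen]
{s3} --1--> {s0, s2}  [seen]
{s3} --2--> {s2}  [seen]
{s2} --0--> {s0, s1, s2}  [new]
{s2} --1--> ∅  [new]
{s2} --2--> {s1, s2}  [new]
{s0, s2} --0--> {s0, s1, s2}  [seen]
{s0, s2} --1--> {s1, s3}  [seen]
{s0, s2} --2--> {s1, s2}  [seen]
{s2, s3} --0--> {s0, s1, s2}  [seen]
{s2, s3} --1--> {s0, s2}  [seen]
{s2, s3} --2--> {s1, s2}  [seen]
{s0, s1, s2} --0--> {s0, s1, s2, s3}  [new]
{s0, s1, s2} --1--> {s1, s2, s3}  [new]
{s0, s1, s2} --2--> {s0, s1, s2}  [seen]
∅ --0--> ∅  [seen]
∅ --1--> ∅  [seen]
∅ --2--> ∅  [seen]
{s1, s2} --0--> {s0, s1, s2, s3}  [seen]
{s1, s2} --1--> {s2}  [seen]
{s1, s2} --2--> {s0, s1, s2}  [seen]
{s0, s1, s2, s3} --0--> {s0, s1, s2, s3}  [seen]
{s0, s1, s2, s3} --1--> {s0, s1, s2, s3}  [seen]
{s0, s1, s2, s3} --2--> {s0, s1, s2}  [seen]
{s1, s2, s3} --0--> {s0, s1, s2, s3}  [seen]
{s1, s2, s3} --1--> {s0, s2}  [seen]
{s1, s2, s3} --2--> {s0, s1, s2}  [seen]
Reachable DFA states: {s0}, {s1}, {s1, s3}, {s3}, {s2}, {s0, s2}, {s2, s3}, {s0, s1, s2}, ∅, {s1, s2}, {s0, s1, s2, s3}, {s1, s2, s3}.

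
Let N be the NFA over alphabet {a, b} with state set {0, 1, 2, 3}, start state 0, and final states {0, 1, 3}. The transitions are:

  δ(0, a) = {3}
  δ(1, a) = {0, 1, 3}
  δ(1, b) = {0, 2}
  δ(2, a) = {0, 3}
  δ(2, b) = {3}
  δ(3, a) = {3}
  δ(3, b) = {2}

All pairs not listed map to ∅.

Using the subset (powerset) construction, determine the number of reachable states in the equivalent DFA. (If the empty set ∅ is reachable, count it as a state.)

5

Start state of the DFA: {0}.
{0} --a--> {3}  [new]
{0} --b--> ∅  [new]
{3} --a--> {3}  [seen]
{3} --b--> {2}  [new]
∅ --a--> ∅  [seen]
∅ --b--> ∅  [seen]
{2} --a--> {0, 3}  [new]
{2} --b--> {3}  [seen]
{0, 3} --a--> {3}  [seen]
{0, 3} --b--> {2}  [seen]
Reachable DFA states: {0}, {3}, ∅, {2}, {0, 3}.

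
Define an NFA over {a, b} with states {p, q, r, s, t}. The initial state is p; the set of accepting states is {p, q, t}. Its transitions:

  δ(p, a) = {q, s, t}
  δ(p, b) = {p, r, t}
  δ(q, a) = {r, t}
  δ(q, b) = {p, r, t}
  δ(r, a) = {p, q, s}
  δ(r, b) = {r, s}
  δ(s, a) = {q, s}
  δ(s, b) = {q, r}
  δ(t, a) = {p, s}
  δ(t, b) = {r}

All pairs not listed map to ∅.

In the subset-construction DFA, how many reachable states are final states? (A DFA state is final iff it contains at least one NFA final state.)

7

Start state of the DFA: {p}.
{p} --a--> {q, s, t}  [new]
{p} --b--> {p, r, t}  [new]
{q, s, t} --a--> {p, q, r, s, t}  [new]
{q, s, t} --b--> {p, q, r, t}  [new]
{p, r, t} --a--> {p, q, s, t}  [new]
{p, r, t} --b--> {p, r, s, t}  [new]
{p, q, r, s, t} --a--> {p, q, r, s, t}  [seen]
{p, q, r, s, t} --b--> {p, q, r, s, t}  [seen]
{p, q, r, t} --a--> {p, q, r, s, t}  [seen]
{p, q, r, t} --b--> {p, r, s, t}  [seen]
{p, q, s, t} --a--> {p, q, r, s, t}  [seen]
{p, q, s, t} --b--> {p, q, r, t}  [seen]
{p, r, s, t} --a--> {p, q, s, t}  [seen]
{p, r, s, t} --b--> {p, q, r, s, t}  [seen]
Reachable DFA states: {p}, {q, s, t}, {p, r, t}, {p, q, r, s, t}, {p, q, r, t}, {p, q, s, t}, {p, r, s, t}.
Accepting DFA states (contain an NFA accepting state): {p}, {q, s, t}, {p, r, t}, {p, q, r, s, t}, {p, q, r, t}, {p, q, s, t}, {p, r, s, t}.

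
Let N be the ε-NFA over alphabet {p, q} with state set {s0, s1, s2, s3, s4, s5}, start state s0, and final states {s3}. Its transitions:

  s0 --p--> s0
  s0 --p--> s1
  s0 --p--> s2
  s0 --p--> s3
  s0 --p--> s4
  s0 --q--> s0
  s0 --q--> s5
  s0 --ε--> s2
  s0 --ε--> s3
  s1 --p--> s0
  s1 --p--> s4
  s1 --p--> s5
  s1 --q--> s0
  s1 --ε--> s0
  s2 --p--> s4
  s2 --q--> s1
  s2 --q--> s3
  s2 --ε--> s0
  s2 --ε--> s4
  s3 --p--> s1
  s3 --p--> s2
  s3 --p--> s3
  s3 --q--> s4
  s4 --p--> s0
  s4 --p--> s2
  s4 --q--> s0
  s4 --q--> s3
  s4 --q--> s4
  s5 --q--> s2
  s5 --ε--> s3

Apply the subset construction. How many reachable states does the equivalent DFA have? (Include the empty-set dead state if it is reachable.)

3

Start state of the DFA: {s0, s2, s3, s4} (ε-closure of the NFA start).
{s0, s2, s3, s4} --p--> {s0, s1, s2, s3, s4}  [new]
{s0, s2, s3, s4} --q--> {s0, s1, s2, s3, s4, s5}  [new]
{s0, s1, s2, s3, s4} --p--> {s0, s1, s2, s3, s4, s5}  [seen]
{s0, s1, s2, s3, s4} --q--> {s0, s1, s2, s3, s4, s5}  [seen]
{s0, s1, s2, s3, s4, s5} --p--> {s0, s1, s2, s3, s4, s5}  [seen]
{s0, s1, s2, s3, s4, s5} --q--> {s0, s1, s2, s3, s4, s5}  [seen]
Reachable DFA states: {s0, s2, s3, s4}, {s0, s1, s2, s3, s4}, {s0, s1, s2, s3, s4, s5}.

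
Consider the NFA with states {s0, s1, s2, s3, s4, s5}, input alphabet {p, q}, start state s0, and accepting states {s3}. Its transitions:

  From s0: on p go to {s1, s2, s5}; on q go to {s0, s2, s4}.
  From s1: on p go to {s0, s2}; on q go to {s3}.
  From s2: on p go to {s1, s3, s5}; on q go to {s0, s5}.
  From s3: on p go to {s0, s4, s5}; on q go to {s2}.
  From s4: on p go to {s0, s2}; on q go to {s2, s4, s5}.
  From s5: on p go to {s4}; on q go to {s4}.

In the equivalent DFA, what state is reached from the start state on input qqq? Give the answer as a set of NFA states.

Start: {s0}.
δ(s0,q) = {s0, s2, s4}.
Union: {s0, s2, s4}.
After q: {s0, s2, s4}.
δ(s0,q) = {s0, s2, s4}; δ(s2,q) = {s0, s5}; δ(s4,q) = {s2, s4, s5}.
Union: {s0, s2, s4, s5}.
After q: {s0, s2, s4, s5}.
δ(s0,q) = {s0, s2, s4}; δ(s2,q) = {s0, s5}; δ(s4,q) = {s2, s4, s5}; δ(s5,q) = {s4}.
Union: {s0, s2, s4, s5}.
After q: {s0, s2, s4, s5}.

{s0, s2, s4, s5}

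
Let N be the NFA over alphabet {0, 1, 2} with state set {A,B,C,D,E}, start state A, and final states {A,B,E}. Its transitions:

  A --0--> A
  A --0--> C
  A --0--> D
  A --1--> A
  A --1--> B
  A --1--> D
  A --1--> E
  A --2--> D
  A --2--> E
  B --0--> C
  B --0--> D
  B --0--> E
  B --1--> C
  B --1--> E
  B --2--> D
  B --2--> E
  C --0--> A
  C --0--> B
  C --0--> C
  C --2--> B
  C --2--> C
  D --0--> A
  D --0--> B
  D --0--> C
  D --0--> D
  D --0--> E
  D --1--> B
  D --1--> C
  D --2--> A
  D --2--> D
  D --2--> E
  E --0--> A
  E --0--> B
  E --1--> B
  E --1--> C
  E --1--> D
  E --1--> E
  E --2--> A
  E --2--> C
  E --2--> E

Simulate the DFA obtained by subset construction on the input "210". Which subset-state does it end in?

Start: {A}.
δ(A,2) = {D,E}.
Union: {D,E}.
After 2: {D,E}.
δ(D,1) = {B,C}; δ(E,1) = {B,C,D,E}.
Union: {B,C,D,E}.
After 1: {B,C,D,E}.
δ(B,0) = {C,D,E}; δ(C,0) = {A,B,C}; δ(D,0) = {A,B,C,D,E}; δ(E,0) = {A,B}.
Union: {A,B,C,D,E}.
After 0: {A,B,C,D,E}.

{A,B,C,D,E}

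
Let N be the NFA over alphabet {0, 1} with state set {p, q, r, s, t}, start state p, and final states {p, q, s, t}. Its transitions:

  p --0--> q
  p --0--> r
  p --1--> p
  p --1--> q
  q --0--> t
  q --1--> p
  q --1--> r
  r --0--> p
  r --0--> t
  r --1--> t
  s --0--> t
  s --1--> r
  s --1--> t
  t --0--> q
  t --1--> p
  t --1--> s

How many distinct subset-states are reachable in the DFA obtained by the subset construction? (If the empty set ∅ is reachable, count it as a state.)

Start state of the DFA: {p}.
{p} --0--> {q, r}  [new]
{p} --1--> {p, q}  [new]
{q, r} --0--> {p, t}  [new]
{q, r} --1--> {p, r, t}  [new]
{p, q} --0--> {q, r, t}  [new]
{p, q} --1--> {p, q, r}  [new]
{p, t} --0--> {q, r}  [seen]
{p, t} --1--> {p, q, s}  [new]
{p, r, t} --0--> {p, q, r, t}  [new]
{p, r, t} --1--> {p, q, s, t}  [new]
{q, r, t} --0--> {p, q, t}  [new]
{q, r, t} --1--> {p, r, s, t}  [new]
{p, q, r} --0--> {p, q, r, t}  [seen]
{p, q, r} --1--> {p, q, r, t}  [seen]
{p, q, s} --0--> {q, r, t}  [seen]
{p, q, s} --1--> {p, q, r, t}  [seen]
{p, q, r, t} --0--> {p, q, r, t}  [seen]
{p, q, r, t} --1--> {p, q, r, s, t}  [new]
{p, q, s, t} --0--> {q, r, t}  [seen]
{p, q, s, t} --1--> {p, q, r, s, t}  [seen]
{p, q, t} --0--> {q, r, t}  [seen]
{p, q, t} --1--> {p, q, r, s}  [new]
{p, r, s, t} --0--> {p, q, r, t}  [seen]
{p, r, s, t} --1--> {p, q, r, s, t}  [seen]
{p, q, r, s, t} --0--> {p, q, r, t}  [seen]
{p, q, r, s, t} --1--> {p, q, r, s, t}  [seen]
{p, q, r, s} --0--> {p, q, r, t}  [seen]
{p, q, r, s} --1--> {p, q, r, t}  [seen]
Reachable DFA states: {p}, {q, r}, {p, q}, {p, t}, {p, r, t}, {q, r, t}, {p, q, r}, {p, q, s}, {p, q, r, t}, {p, q, s, t}, {p, q, t}, {p, r, s, t}, {p, q, r, s, t}, {p, q, r, s}.

14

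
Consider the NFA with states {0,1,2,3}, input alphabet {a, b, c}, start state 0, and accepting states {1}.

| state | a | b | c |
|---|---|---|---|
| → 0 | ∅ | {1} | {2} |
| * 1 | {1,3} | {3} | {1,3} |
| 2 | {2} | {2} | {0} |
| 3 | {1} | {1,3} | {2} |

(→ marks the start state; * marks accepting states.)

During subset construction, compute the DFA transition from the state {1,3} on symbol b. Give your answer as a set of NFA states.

δ(1,b) = {3}; δ(3,b) = {1,3}.
Union: {1,3}.

{1,3}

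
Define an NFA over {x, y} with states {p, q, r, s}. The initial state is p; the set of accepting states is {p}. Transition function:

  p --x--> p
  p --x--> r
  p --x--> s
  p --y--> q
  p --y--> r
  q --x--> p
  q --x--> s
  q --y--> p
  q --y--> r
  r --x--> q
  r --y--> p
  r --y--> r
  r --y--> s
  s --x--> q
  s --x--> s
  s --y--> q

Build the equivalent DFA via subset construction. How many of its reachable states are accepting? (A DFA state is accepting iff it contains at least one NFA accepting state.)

Start state of the DFA: {p}.
{p} --x--> {p, r, s}  [new]
{p} --y--> {q, r}  [new]
{p, r, s} --x--> {p, q, r, s}  [new]
{p, r, s} --y--> {p, q, r, s}  [seen]
{q, r} --x--> {p, q, s}  [new]
{q, r} --y--> {p, r, s}  [seen]
{p, q, r, s} --x--> {p, q, r, s}  [seen]
{p, q, r, s} --y--> {p, q, r, s}  [seen]
{p, q, s} --x--> {p, q, r, s}  [seen]
{p, q, s} --y--> {p, q, r}  [new]
{p, q, r} --x--> {p, q, r, s}  [seen]
{p, q, r} --y--> {p, q, r, s}  [seen]
Reachable DFA states: {p}, {p, r, s}, {q, r}, {p, q, r, s}, {p, q, s}, {p, q, r}.
Accepting DFA states (contain an NFA accepting state): {p}, {p, r, s}, {p, q, r, s}, {p, q, s}, {p, q, r}.

5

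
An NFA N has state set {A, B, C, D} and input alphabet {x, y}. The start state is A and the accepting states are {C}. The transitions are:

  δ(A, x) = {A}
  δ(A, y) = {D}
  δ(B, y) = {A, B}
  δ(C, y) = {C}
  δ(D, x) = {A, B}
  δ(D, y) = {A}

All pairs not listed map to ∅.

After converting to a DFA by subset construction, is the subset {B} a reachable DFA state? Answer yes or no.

no

Start state of the DFA: {A}.
{A} --x--> {A}  [seen]
{A} --y--> {D}  [new]
{D} --x--> {A, B}  [new]
{D} --y--> {A}  [seen]
{A, B} --x--> {A}  [seen]
{A, B} --y--> {A, B, D}  [new]
{A, B, D} --x--> {A, B}  [seen]
{A, B, D} --y--> {A, B, D}  [seen]
Reachable DFA states: {A}, {D}, {A, B}, {A, B, D}.
{B} is not among them.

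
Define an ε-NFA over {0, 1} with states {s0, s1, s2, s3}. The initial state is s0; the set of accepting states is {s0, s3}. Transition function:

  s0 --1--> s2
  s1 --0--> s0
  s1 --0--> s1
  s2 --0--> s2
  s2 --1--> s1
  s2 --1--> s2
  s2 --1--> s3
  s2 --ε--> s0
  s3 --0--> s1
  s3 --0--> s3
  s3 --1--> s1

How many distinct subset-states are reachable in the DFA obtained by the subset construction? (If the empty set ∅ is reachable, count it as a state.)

4

Start state of the DFA: {s0} (ε-closure of the NFA start).
{s0} --0--> ∅  [new]
{s0} --1--> {s0, s2}  [new]
∅ --0--> ∅  [seen]
∅ --1--> ∅  [seen]
{s0, s2} --0--> {s0, s2}  [seen]
{s0, s2} --1--> {s0, s1, s2, s3}  [new]
{s0, s1, s2, s3} --0--> {s0, s1, s2, s3}  [seen]
{s0, s1, s2, s3} --1--> {s0, s1, s2, s3}  [seen]
Reachable DFA states: {s0}, ∅, {s0, s2}, {s0, s1, s2, s3}.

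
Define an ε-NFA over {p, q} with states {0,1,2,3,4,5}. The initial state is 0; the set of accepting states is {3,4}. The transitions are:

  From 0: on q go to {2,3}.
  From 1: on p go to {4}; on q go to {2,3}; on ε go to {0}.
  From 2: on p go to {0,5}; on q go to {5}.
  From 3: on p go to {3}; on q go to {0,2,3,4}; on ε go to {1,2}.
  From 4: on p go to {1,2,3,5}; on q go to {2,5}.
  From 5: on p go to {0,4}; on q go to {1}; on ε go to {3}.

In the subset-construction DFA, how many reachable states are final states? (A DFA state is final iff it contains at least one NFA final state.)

Start state of the DFA: {0} (ε-closure of the NFA start).
{0} --p--> ∅  [new]
{0} --q--> {0,1,2,3}  [new]
∅ --p--> ∅  [seen]
∅ --q--> ∅  [seen]
{0,1,2,3} --p--> {0,1,2,3,4,5}  [new]
{0,1,2,3} --q--> {0,1,2,3,4,5}  [seen]
{0,1,2,3,4,5} --p--> {0,1,2,3,4,5}  [seen]
{0,1,2,3,4,5} --q--> {0,1,2,3,4,5}  [seen]
Reachable DFA states: {0}, ∅, {0,1,2,3}, {0,1,2,3,4,5}.
Accepting DFA states (contain an NFA accepting state): {0,1,2,3}, {0,1,2,3,4,5}.

2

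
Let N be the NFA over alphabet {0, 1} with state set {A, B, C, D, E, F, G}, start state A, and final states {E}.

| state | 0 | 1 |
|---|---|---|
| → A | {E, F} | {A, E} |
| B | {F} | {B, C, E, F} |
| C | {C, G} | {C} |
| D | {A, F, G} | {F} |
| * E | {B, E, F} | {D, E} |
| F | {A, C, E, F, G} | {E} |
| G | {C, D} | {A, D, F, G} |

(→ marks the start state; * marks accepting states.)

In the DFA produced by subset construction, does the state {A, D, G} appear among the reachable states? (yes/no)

Start state of the DFA: {A}.
{A} --0--> {E, F}  [new]
{A} --1--> {A, E}  [new]
{E, F} --0--> {A, B, C, E, F, G}  [new]
{E, F} --1--> {D, E}  [new]
{A, E} --0--> {B, E, F}  [new]
{A, E} --1--> {A, D, E}  [new]
{A, B, C, E, F, G} --0--> {A, B, C, D, E, F, G}  [new]
{A, B, C, E, F, G} --1--> {A, B, C, D, E, F, G}  [seen]
{D, E} --0--> {A, B, E, F, G}  [new]
{D, E} --1--> {D, E, F}  [new]
{B, E, F} --0--> {A, B, C, E, F, G}  [seen]
{B, E, F} --1--> {B, C, D, E, F}  [new]
{A, D, E} --0--> {A, B, E, F, G}  [seen]
{A, D, E} --1--> {A, D, E, F}  [new]
{A, B, C, D, E, F, G} --0--> {A, B, C, D, E, F, G}  [seen]
{A, B, C, D, E, F, G} --1--> {A, B, C, D, E, F, G}  [seen]
{A, B, E, F, G} --0--> {A, B, C, D, E, F, G}  [seen]
{A, B, E, F, G} --1--> {A, B, C, D, E, F, G}  [seen]
{D, E, F} --0--> {A, B, C, E, F, G}  [seen]
{D, E, F} --1--> {D, E, F}  [seen]
{B, C, D, E, F} --0--> {A, B, C, E, F, G}  [seen]
{B, C, D, E, F} --1--> {B, C, D, E, F}  [seen]
{A, D, E, F} --0--> {A, B, C, E, F, G}  [seen]
{A, D, E, F} --1--> {A, D, E, F}  [seen]
Reachable DFA states: {A}, {E, F}, {A, E}, {A, B, C, E, F, G}, {D, E}, {B, E, F}, {A, D, E}, {A, B, C, D, E, F, G}, {A, B, E, F, G}, {D, E, F}, {B, C, D, E, F}, {A, D, E, F}.
{A, D, G} is not among them.

no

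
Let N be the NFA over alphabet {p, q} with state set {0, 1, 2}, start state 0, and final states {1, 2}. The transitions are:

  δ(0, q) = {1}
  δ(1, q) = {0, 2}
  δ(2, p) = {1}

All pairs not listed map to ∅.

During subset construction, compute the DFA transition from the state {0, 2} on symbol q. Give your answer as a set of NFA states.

{1}

δ(0,q) = {1}; δ(2,q) = ∅.
Union: {1}.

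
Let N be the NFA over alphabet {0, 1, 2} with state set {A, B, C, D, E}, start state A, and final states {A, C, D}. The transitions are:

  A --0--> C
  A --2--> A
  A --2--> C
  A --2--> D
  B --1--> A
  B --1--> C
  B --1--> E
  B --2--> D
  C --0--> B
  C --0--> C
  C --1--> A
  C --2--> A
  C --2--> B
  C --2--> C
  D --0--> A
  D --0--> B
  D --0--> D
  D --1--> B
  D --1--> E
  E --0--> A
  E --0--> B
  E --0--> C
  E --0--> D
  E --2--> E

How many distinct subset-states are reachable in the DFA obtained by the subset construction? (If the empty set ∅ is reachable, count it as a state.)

Start state of the DFA: {A}.
{A} --0--> {C}  [new]
{A} --1--> ∅  [new]
{A} --2--> {A, C, D}  [new]
{C} --0--> {B, C}  [new]
{C} --1--> {A}  [seen]
{C} --2--> {A, B, C}  [new]
∅ --0--> ∅  [seen]
∅ --1--> ∅  [seen]
∅ --2--> ∅  [seen]
{A, C, D} --0--> {A, B, C, D}  [new]
{A, C, D} --1--> {A, B, E}  [new]
{A, C, D} --2--> {A, B, C, D}  [seen]
{B, C} --0--> {B, C}  [seen]
{B, C} --1--> {A, C, E}  [new]
{B, C} --2--> {A, B, C, D}  [seen]
{A, B, C} --0--> {B, C}  [seen]
{A, B, C} --1--> {A, C, E}  [seen]
{A, B, C} --2--> {A, B, C, D}  [seen]
{A, B, C, D} --0--> {A, B, C, D}  [seen]
{A, B, C, D} --1--> {A, B, C, E}  [new]
{A, B, C, D} --2--> {A, B, C, D}  [seen]
{A, B, E} --0--> {A, B, C, D}  [seen]
{A, B, E} --1--> {A, C, E}  [seen]
{A, B, E} --2--> {A, C, D, E}  [new]
{A, C, E} --0--> {A, B, C, D}  [seen]
{A, C, E} --1--> {A}  [seen]
{A, C, E} --2--> {A, B, C, D, E}  [new]
{A, B, C, E} --0--> {A, B, C, D}  [seen]
{A, B, C, E} --1--> {A, C, E}  [seen]
{A, B, C, E} --2--> {A, B, C, D, E}  [seen]
{A, C, D, E} --0--> {A, B, C, D}  [seen]
{A, C, D, E} --1--> {A, B, E}  [seen]
{A, C, D, E} --2--> {A, B, C, D, E}  [seen]
{A, B, C, D, E} --0--> {A, B, C, D}  [seen]
{A, B, C, D, E} --1--> {A, B, C, E}  [seen]
{A, B, C, D, E} --2--> {A, B, C, D, E}  [seen]
Reachable DFA states: {A}, {C}, ∅, {A, C, D}, {B, C}, {A, B, C}, {A, B, C, D}, {A, B, E}, {A, C, E}, {A, B, C, E}, {A, C, D, E}, {A, B, C, D, E}.

12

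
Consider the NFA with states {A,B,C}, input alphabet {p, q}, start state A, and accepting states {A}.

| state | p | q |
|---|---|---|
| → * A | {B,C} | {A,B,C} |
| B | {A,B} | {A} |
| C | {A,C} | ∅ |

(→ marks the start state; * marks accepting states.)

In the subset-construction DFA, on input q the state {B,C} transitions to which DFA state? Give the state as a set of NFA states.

{A}

δ(B,q) = {A}; δ(C,q) = ∅.
Union: {A}.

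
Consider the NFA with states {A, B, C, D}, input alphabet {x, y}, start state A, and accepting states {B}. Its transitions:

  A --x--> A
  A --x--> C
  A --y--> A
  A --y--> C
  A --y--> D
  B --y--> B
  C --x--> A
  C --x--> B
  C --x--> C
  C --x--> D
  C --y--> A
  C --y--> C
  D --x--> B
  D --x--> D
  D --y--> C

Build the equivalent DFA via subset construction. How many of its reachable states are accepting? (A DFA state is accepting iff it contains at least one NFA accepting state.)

1

Start state of the DFA: {A}.
{A} --x--> {A, C}  [new]
{A} --y--> {A, C, D}  [new]
{A, C} --x--> {A, B, C, D}  [new]
{A, C} --y--> {A, C, D}  [seen]
{A, C, D} --x--> {A, B, C, D}  [seen]
{A, C, D} --y--> {A, C, D}  [seen]
{A, B, C, D} --x--> {A, B, C, D}  [seen]
{A, B, C, D} --y--> {A, B, C, D}  [seen]
Reachable DFA states: {A}, {A, C}, {A, C, D}, {A, B, C, D}.
Accepting DFA states (contain an NFA accepting state): {A, B, C, D}.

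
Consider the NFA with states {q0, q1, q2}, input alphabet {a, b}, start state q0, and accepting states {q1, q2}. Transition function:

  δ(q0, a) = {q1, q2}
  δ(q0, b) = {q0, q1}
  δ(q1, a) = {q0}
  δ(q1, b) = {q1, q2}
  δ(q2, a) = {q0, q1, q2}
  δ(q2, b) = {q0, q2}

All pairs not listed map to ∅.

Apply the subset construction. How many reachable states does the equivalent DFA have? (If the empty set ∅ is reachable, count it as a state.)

4

Start state of the DFA: {q0}.
{q0} --a--> {q1, q2}  [new]
{q0} --b--> {q0, q1}  [new]
{q1, q2} --a--> {q0, q1, q2}  [new]
{q1, q2} --b--> {q0, q1, q2}  [seen]
{q0, q1} --a--> {q0, q1, q2}  [seen]
{q0, q1} --b--> {q0, q1, q2}  [seen]
{q0, q1, q2} --a--> {q0, q1, q2}  [seen]
{q0, q1, q2} --b--> {q0, q1, q2}  [seen]
Reachable DFA states: {q0}, {q1, q2}, {q0, q1}, {q0, q1, q2}.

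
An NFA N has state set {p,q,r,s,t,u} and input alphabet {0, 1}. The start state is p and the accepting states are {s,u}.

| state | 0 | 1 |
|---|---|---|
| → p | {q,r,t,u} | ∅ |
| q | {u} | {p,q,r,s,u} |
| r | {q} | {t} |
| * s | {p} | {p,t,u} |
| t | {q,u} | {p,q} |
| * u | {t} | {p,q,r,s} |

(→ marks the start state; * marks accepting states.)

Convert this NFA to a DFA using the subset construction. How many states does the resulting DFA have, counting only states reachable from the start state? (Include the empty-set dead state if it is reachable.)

Start state of the DFA: {p}.
{p} --0--> {q,r,t,u}  [new]
{p} --1--> ∅  [new]
{q,r,t,u} --0--> {q,t,u}  [new]
{q,r,t,u} --1--> {p,q,r,s,t,u}  [new]
∅ --0--> ∅  [seen]
∅ --1--> ∅  [seen]
{q,t,u} --0--> {q,t,u}  [seen]
{q,t,u} --1--> {p,q,r,s,u}  [new]
{p,q,r,s,t,u} --0--> {p,q,r,t,u}  [new]
{p,q,r,s,t,u} --1--> {p,q,r,s,t,u}  [seen]
{p,q,r,s,u} --0--> {p,q,r,t,u}  [seen]
{p,q,r,s,u} --1--> {p,q,r,s,t,u}  [seen]
{p,q,r,t,u} --0--> {q,r,t,u}  [seen]
{p,q,r,t,u} --1--> {p,q,r,s,t,u}  [seen]
Reachable DFA states: {p}, {q,r,t,u}, ∅, {q,t,u}, {p,q,r,s,t,u}, {p,q,r,s,u}, {p,q,r,t,u}.

7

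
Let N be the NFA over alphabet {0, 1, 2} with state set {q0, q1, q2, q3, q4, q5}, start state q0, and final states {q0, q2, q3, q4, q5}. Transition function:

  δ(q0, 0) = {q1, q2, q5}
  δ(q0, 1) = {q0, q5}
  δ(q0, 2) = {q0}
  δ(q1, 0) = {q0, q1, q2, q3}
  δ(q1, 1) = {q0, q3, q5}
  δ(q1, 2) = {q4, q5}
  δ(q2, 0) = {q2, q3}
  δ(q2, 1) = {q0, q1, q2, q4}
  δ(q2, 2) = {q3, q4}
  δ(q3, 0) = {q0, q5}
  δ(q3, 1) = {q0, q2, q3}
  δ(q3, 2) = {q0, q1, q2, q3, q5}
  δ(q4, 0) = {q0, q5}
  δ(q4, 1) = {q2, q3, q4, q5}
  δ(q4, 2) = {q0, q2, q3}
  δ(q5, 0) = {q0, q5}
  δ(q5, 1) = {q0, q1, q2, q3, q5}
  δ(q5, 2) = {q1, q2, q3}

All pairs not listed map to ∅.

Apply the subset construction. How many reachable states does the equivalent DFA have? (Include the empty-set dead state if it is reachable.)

8

Start state of the DFA: {q0}.
{q0} --0--> {q1, q2, q5}  [new]
{q0} --1--> {q0, q5}  [new]
{q0} --2--> {q0}  [seen]
{q1, q2, q5} --0--> {q0, q1, q2, q3, q5}  [new]
{q1, q2, q5} --1--> {q0, q1, q2, q3, q4, q5}  [new]
{q1, q2, q5} --2--> {q1, q2, q3, q4, q5}  [new]
{q0, q5} --0--> {q0, q1, q2, q5}  [new]
{q0, q5} --1--> {q0, q1, q2, q3, q5}  [seen]
{q0, q5} --2--> {q0, q1, q2, q3}  [new]
{q0, q1, q2, q3, q5} --0--> {q0, q1, q2, q3, q5}  [seen]
{q0, q1, q2, q3, q5} --1--> {q0, q1, q2, q3, q4, q5}  [seen]
{q0, q1, q2, q3, q5} --2--> {q0, q1, q2, q3, q4, q5}  [seen]
{q0, q1, q2, q3, q4, q5} --0--> {q0, q1, q2, q3, q5}  [seen]
{q0, q1, q2, q3, q4, q5} --1--> {q0, q1, q2, q3, q4, q5}  [seen]
{q0, q1, q2, q3, q4, q5} --2--> {q0, q1, q2, q3, q4, q5}  [seen]
{q1, q2, q3, q4, q5} --0--> {q0, q1, q2, q3, q5}  [seen]
{q1, q2, q3, q4, q5} --1--> {q0, q1, q2, q3, q4, q5}  [seen]
{q1, q2, q3, q4, q5} --2--> {q0, q1, q2, q3, q4, q5}  [seen]
{q0, q1, q2, q5} --0--> {q0, q1, q2, q3, q5}  [seen]
{q0, q1, q2, q5} --1--> {q0, q1, q2, q3, q4, q5}  [seen]
{q0, q1, q2, q5} --2--> {q0, q1, q2, q3, q4, q5}  [seen]
{q0, q1, q2, q3} --0--> {q0, q1, q2, q3, q5}  [seen]
{q0, q1, q2, q3} --1--> {q0, q1, q2, q3, q4, q5}  [seen]
{q0, q1, q2, q3} --2--> {q0, q1, q2, q3, q4, q5}  [seen]
Reachable DFA states: {q0}, {q1, q2, q5}, {q0, q5}, {q0, q1, q2, q3, q5}, {q0, q1, q2, q3, q4, q5}, {q1, q2, q3, q4, q5}, {q0, q1, q2, q5}, {q0, q1, q2, q3}.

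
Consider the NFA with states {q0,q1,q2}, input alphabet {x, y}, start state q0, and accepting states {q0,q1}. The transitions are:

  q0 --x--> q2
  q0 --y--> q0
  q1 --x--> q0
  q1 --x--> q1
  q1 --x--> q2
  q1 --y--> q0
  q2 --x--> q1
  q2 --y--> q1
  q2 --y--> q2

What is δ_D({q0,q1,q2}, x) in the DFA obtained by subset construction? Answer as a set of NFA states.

δ(q0,x) = {q2}; δ(q1,x) = {q0,q1,q2}; δ(q2,x) = {q1}.
Union: {q0,q1,q2}.

{q0,q1,q2}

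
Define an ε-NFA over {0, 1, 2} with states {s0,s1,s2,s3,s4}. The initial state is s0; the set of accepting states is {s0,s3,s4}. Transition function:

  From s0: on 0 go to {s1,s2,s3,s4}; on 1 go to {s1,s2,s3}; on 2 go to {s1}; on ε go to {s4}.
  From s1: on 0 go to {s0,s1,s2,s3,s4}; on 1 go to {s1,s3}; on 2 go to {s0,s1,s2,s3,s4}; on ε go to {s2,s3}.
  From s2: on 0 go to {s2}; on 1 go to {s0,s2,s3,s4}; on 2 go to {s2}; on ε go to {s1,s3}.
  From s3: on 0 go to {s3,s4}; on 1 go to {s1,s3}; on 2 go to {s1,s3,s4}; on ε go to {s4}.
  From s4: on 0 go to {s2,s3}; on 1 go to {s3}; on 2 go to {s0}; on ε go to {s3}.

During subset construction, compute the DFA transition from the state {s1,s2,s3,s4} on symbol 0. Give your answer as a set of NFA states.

{s0,s1,s2,s3,s4}

δ(s1,0) = {s0,s1,s2,s3,s4}; δ(s2,0) = {s2}; δ(s3,0) = {s3,s4}; δ(s4,0) = {s2,s3}.
Union: {s0,s1,s2,s3,s4}.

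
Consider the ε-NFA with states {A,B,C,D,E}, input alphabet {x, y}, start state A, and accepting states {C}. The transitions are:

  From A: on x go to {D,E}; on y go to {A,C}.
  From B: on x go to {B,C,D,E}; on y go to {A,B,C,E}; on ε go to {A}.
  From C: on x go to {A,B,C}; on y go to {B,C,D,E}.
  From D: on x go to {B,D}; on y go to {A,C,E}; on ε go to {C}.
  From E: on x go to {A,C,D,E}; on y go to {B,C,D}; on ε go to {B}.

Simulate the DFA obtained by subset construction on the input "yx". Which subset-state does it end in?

Start: {A}.
δ(A,y) = {A,C}.
Union: {A,C}.
After y: {A,C}.
δ(A,x) = {D,E}; δ(C,x) = {A,B,C}.
Union: {A,B,C,D,E}.
After x: {A,B,C,D,E}.

{A,B,C,D,E}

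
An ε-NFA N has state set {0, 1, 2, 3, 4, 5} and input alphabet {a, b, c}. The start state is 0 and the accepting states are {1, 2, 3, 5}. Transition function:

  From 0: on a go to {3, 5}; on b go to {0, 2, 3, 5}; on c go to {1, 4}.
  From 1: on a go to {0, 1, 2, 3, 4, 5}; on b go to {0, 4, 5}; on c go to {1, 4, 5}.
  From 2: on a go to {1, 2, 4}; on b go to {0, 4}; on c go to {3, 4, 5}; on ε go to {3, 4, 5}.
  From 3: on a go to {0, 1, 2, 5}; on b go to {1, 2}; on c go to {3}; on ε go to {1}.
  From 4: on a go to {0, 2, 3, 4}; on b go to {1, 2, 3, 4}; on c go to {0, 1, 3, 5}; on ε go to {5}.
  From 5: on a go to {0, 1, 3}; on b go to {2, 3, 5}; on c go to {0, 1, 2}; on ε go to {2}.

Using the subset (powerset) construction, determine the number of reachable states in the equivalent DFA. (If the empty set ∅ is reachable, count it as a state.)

Start state of the DFA: {0} (ε-closure of the NFA start).
{0} --a--> {1, 2, 3, 4, 5}  [new]
{0} --b--> {0, 1, 2, 3, 4, 5}  [new]
{0} --c--> {1, 2, 3, 4, 5}  [seen]
{1, 2, 3, 4, 5} --a--> {0, 1, 2, 3, 4, 5}  [seen]
{1, 2, 3, 4, 5} --b--> {0, 1, 2, 3, 4, 5}  [seen]
{1, 2, 3, 4, 5} --c--> {0, 1, 2, 3, 4, 5}  [seen]
{0, 1, 2, 3, 4, 5} --a--> {0, 1, 2, 3, 4, 5}  [seen]
{0, 1, 2, 3, 4, 5} --b--> {0, 1, 2, 3, 4, 5}  [seen]
{0, 1, 2, 3, 4, 5} --c--> {0, 1, 2, 3, 4, 5}  [seen]
Reachable DFA states: {0}, {1, 2, 3, 4, 5}, {0, 1, 2, 3, 4, 5}.

3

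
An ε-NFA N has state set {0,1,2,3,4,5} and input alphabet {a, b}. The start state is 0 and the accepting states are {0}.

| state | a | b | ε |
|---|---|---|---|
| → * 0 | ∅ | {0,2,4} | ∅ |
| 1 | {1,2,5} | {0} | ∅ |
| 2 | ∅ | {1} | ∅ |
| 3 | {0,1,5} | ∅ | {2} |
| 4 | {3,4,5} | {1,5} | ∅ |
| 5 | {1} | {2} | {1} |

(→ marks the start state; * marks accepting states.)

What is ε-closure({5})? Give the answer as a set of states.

Begin with {5}.
5 →ε {1}; add 1.
ε-closure = {1,5}.

{1,5}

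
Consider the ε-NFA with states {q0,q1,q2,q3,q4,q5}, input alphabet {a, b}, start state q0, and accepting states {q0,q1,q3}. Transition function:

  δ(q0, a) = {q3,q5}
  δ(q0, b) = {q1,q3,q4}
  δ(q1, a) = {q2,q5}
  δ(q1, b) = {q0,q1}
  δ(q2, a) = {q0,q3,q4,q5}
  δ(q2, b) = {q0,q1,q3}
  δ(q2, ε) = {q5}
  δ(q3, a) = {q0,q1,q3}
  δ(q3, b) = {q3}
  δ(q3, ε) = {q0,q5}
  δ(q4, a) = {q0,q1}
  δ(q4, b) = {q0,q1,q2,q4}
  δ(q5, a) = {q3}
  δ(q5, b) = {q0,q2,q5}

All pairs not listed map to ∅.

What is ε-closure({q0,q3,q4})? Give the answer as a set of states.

{q0,q3,q4,q5}

Begin with {q0,q3,q4}.
q3 →ε {q0,q5}; add q5.
ε-closure = {q0,q3,q4,q5}.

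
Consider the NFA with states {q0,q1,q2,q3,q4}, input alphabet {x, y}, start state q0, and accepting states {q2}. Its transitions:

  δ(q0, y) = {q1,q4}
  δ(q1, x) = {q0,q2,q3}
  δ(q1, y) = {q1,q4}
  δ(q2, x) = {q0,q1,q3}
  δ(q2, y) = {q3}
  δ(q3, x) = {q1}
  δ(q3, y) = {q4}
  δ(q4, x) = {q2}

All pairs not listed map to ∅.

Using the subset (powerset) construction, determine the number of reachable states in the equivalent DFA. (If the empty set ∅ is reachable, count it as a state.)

7

Start state of the DFA: {q0}.
{q0} --x--> ∅  [new]
{q0} --y--> {q1,q4}  [new]
∅ --x--> ∅  [seen]
∅ --y--> ∅  [seen]
{q1,q4} --x--> {q0,q2,q3}  [new]
{q1,q4} --y--> {q1,q4}  [seen]
{q0,q2,q3} --x--> {q0,q1,q3}  [new]
{q0,q2,q3} --y--> {q1,q3,q4}  [new]
{q0,q1,q3} --x--> {q0,q1,q2,q3}  [new]
{q0,q1,q3} --y--> {q1,q4}  [seen]
{q1,q3,q4} --x--> {q0,q1,q2,q3}  [seen]
{q1,q3,q4} --y--> {q1,q4}  [seen]
{q0,q1,q2,q3} --x--> {q0,q1,q2,q3}  [seen]
{q0,q1,q2,q3} --y--> {q1,q3,q4}  [seen]
Reachable DFA states: {q0}, ∅, {q1,q4}, {q0,q2,q3}, {q0,q1,q3}, {q1,q3,q4}, {q0,q1,q2,q3}.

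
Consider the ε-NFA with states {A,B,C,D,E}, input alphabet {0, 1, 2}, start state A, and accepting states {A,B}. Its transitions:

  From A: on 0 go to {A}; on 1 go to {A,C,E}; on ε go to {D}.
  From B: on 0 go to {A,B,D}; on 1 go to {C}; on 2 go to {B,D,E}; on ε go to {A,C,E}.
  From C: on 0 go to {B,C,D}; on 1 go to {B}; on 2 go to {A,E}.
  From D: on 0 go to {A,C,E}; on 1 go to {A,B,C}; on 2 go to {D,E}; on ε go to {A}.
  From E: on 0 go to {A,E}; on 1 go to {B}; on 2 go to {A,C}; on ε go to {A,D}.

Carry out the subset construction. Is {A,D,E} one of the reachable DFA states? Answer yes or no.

yes

Start state of the DFA: {A,D} (ε-closure of the NFA start).
{A,D} --0--> {A,C,D,E}  [new]
{A,D} --1--> {A,B,C,D,E}  [new]
{A,D} --2--> {A,D,E}  [new]
{A,C,D,E} --0--> {A,B,C,D,E}  [seen]
{A,C,D,E} --1--> {A,B,C,D,E}  [seen]
{A,C,D,E} --2--> {A,C,D,E}  [seen]
{A,B,C,D,E} --0--> {A,B,C,D,E}  [seen]
{A,B,C,D,E} --1--> {A,B,C,D,E}  [seen]
{A,B,C,D,E} --2--> {A,B,C,D,E}  [seen]
{A,D,E} --0--> {A,C,D,E}  [seen]
{A,D,E} --1--> {A,B,C,D,E}  [seen]
{A,D,E} --2--> {A,C,D,E}  [seen]
Reachable DFA states: {A,D}, {A,C,D,E}, {A,B,C,D,E}, {A,D,E}.
{A,D,E} is among them.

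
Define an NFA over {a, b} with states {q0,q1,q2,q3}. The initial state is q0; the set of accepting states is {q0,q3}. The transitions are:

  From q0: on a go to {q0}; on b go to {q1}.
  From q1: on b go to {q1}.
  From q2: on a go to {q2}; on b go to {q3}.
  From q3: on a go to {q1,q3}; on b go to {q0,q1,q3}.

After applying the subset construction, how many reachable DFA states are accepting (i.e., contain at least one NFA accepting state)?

1

Start state of the DFA: {q0}.
{q0} --a--> {q0}  [seen]
{q0} --b--> {q1}  [new]
{q1} --a--> ∅  [new]
{q1} --b--> {q1}  [seen]
∅ --a--> ∅  [seen]
∅ --b--> ∅  [seen]
Reachable DFA states: {q0}, {q1}, ∅.
Accepting DFA states (contain an NFA accepting state): {q0}.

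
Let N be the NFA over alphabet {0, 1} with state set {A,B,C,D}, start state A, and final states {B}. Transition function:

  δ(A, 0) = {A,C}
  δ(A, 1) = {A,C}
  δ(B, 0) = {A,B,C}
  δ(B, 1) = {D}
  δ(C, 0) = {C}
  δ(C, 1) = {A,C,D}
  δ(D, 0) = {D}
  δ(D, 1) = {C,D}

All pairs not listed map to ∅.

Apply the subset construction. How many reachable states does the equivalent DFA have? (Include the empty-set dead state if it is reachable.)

Start state of the DFA: {A}.
{A} --0--> {A,C}  [new]
{A} --1--> {A,C}  [seen]
{A,C} --0--> {A,C}  [seen]
{A,C} --1--> {A,C,D}  [new]
{A,C,D} --0--> {A,C,D}  [seen]
{A,C,D} --1--> {A,C,D}  [seen]
Reachable DFA states: {A}, {A,C}, {A,C,D}.

3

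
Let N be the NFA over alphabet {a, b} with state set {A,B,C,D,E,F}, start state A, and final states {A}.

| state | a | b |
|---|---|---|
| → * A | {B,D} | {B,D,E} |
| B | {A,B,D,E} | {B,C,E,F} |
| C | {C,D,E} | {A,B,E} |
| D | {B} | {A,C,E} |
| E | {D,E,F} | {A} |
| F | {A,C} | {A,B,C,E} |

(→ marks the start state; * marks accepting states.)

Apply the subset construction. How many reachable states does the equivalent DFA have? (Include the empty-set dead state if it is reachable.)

7

Start state of the DFA: {A}.
{A} --a--> {B,D}  [new]
{A} --b--> {B,D,E}  [new]
{B,D} --a--> {A,B,D,E}  [new]
{B,D} --b--> {A,B,C,E,F}  [new]
{B,D,E} --a--> {A,B,D,E,F}  [new]
{B,D,E} --b--> {A,B,C,E,F}  [seen]
{A,B,D,E} --a--> {A,B,D,E,F}  [seen]
{A,B,D,E} --b--> {A,B,C,D,E,F}  [new]
{A,B,C,E,F} --a--> {A,B,C,D,E,F}  [seen]
{A,B,C,E,F} --b--> {A,B,C,D,E,F}  [seen]
{A,B,D,E,F} --a--> {A,B,C,D,E,F}  [seen]
{A,B,D,E,F} --b--> {A,B,C,D,E,F}  [seen]
{A,B,C,D,E,F} --a--> {A,B,C,D,E,F}  [seen]
{A,B,C,D,E,F} --b--> {A,B,C,D,E,F}  [seen]
Reachable DFA states: {A}, {B,D}, {B,D,E}, {A,B,D,E}, {A,B,C,E,F}, {A,B,D,E,F}, {A,B,C,D,E,F}.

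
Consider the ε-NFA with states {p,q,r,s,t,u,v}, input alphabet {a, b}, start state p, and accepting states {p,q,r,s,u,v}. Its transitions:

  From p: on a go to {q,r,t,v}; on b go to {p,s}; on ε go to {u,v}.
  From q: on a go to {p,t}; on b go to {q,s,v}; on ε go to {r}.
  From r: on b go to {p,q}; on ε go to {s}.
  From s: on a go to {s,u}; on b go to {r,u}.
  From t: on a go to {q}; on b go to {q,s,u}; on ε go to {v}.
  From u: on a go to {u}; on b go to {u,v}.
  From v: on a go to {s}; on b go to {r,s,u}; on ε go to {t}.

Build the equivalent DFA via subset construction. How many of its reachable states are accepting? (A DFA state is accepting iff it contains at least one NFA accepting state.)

3

Start state of the DFA: {p,t,u,v} (ε-closure of the NFA start).
{p,t,u,v} --a--> {q,r,s,t,u,v}  [new]
{p,t,u,v} --b--> {p,q,r,s,t,u,v}  [new]
{q,r,s,t,u,v} --a--> {p,q,r,s,t,u,v}  [seen]
{q,r,s,t,u,v} --b--> {p,q,r,s,t,u,v}  [seen]
{p,q,r,s,t,u,v} --a--> {p,q,r,s,t,u,v}  [seen]
{p,q,r,s,t,u,v} --b--> {p,q,r,s,t,u,v}  [seen]
Reachable DFA states: {p,t,u,v}, {q,r,s,t,u,v}, {p,q,r,s,t,u,v}.
Accepting DFA states (contain an NFA accepting state): {p,t,u,v}, {q,r,s,t,u,v}, {p,q,r,s,t,u,v}.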